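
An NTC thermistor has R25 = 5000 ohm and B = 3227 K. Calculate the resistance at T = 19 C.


NTC thermistor equation: Rt = R25 * exp(B * (1/T - 1/T25)).
T in Kelvin: 292.15 K, T25 = 298.15 K
1/T - 1/T25 = 1/292.15 - 1/298.15 = 6.888e-05
B * (1/T - 1/T25) = 3227 * 6.888e-05 = 0.2223
Rt = 5000 * exp(0.2223) = 6244.6 ohm

6244.6 ohm


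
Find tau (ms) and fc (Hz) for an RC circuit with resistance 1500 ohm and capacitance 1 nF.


Time constant: tau = R * C.
tau = 1500 * 1.00e-09 = 1.5e-06 s
tau = 0.0015 ms
Cutoff frequency: fc = 1 / (2*pi*R*C).
fc = 1 / (2*pi*1.5e-06) = 106103.3 Hz

tau = 0.0015 ms, fc = 106103.3 Hz


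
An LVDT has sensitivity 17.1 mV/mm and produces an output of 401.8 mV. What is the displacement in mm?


Displacement = Vout / sensitivity.
d = 401.8 / 17.1
d = 23.497 mm

23.497 mm


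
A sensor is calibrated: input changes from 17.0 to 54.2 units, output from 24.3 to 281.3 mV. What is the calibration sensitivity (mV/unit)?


Sensitivity = (y2 - y1) / (x2 - x1).
S = (281.3 - 24.3) / (54.2 - 17.0)
S = 257.0 / 37.2
S = 6.9086 mV/unit

6.9086 mV/unit


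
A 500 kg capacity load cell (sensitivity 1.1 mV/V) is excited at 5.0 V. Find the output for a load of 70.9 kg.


Vout = rated_output * Vex * (load / capacity).
Vout = 1.1 * 5.0 * (70.9 / 500)
Vout = 1.1 * 5.0 * 0.1418
Vout = 0.78 mV

0.78 mV


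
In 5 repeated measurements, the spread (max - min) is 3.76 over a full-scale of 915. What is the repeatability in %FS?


Repeatability = (spread / full scale) * 100%.
R = (3.76 / 915) * 100
R = 0.411 %FS

0.411 %FS


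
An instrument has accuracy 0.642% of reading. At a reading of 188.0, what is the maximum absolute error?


Absolute error = (accuracy% / 100) * reading.
Error = (0.642 / 100) * 188.0
Error = 0.00642 * 188.0
Error = 1.207

1.207


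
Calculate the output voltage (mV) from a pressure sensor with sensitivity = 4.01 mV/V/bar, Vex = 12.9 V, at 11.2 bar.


Output = sensitivity * Vex * P.
Vout = 4.01 * 12.9 * 11.2
Vout = 51.729 * 11.2
Vout = 579.36 mV

579.36 mV


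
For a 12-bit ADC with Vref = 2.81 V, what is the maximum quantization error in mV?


The maximum quantization error is +/- LSB/2.
LSB = Vref / 2^n = 2.81 / 4096 = 0.00068604 V
Max error = LSB / 2 = 0.00068604 / 2 = 0.00034302 V
Max error = 0.343 mV

0.343 mV


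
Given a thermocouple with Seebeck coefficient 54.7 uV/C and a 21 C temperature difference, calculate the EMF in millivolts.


The thermocouple output V = sensitivity * dT.
V = 54.7 uV/C * 21 C
V = 1148.7 uV
V = 1.149 mV

1.149 mV


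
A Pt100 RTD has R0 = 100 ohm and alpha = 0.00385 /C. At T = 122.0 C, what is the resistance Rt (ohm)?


The RTD equation: Rt = R0 * (1 + alpha * T).
Rt = 100 * (1 + 0.00385 * 122.0)
Rt = 100 * (1 + 0.4697)
Rt = 100 * 1.4697
Rt = 146.97 ohm

146.97 ohm


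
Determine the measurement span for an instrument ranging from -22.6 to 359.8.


Span = upper range - lower range.
Span = 359.8 - (-22.6)
Span = 382.4

382.4


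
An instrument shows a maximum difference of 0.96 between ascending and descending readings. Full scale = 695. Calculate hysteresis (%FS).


Hysteresis = (max difference / full scale) * 100%.
H = (0.96 / 695) * 100
H = 0.138 %FS

0.138 %FS


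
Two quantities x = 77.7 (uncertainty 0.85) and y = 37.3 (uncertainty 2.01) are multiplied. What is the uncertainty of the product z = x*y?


For a product z = x*y, the relative uncertainty is:
uz/z = sqrt((ux/x)^2 + (uy/y)^2)
Relative uncertainties: ux/x = 0.85/77.7 = 0.01094
uy/y = 2.01/37.3 = 0.053887
z = 77.7 * 37.3 = 2898.2
uz = 2898.2 * sqrt(0.01094^2 + 0.053887^2) = 159.363

159.363


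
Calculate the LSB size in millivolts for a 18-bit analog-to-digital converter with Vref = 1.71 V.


The resolution (LSB) of an ADC is Vref / 2^n.
LSB = 1.71 / 2^18
LSB = 1.71 / 262144
LSB = 6.52e-06 V = 0.00652313 mV

0.00652313 mV


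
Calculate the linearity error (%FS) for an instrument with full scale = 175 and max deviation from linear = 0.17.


Linearity error = (max deviation / full scale) * 100%.
Linearity = (0.17 / 175) * 100
Linearity = 0.097 %FS

0.097 %FS


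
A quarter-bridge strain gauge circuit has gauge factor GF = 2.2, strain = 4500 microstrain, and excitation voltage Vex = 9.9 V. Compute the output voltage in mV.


Quarter bridge output: Vout = (GF * epsilon * Vex) / 4.
Vout = (2.2 * 4500e-6 * 9.9) / 4
Vout = 0.09801 / 4 V
Vout = 0.0245025 V = 24.5025 mV

24.5025 mV


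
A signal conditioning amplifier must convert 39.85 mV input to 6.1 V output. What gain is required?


Gain = Vout / Vin (converting to same units).
G = 6.1 V / 39.85 mV
G = 6100.0 mV / 39.85 mV
G = 153.07

153.07


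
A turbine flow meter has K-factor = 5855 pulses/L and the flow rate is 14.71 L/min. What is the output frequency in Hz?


Frequency = K * Q / 60 (converting L/min to L/s).
f = 5855 * 14.71 / 60
f = 86127.05 / 60
f = 1435.45 Hz

1435.45 Hz


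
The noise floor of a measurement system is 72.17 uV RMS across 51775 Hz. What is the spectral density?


Noise spectral density = Vrms / sqrt(BW).
NSD = 72.17 / sqrt(51775)
NSD = 72.17 / 227.5412
NSD = 0.3172 uV/sqrt(Hz)

0.3172 uV/sqrt(Hz)


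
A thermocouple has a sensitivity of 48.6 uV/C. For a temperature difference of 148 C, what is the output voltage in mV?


The thermocouple output V = sensitivity * dT.
V = 48.6 uV/C * 148 C
V = 7192.8 uV
V = 7.193 mV

7.193 mV


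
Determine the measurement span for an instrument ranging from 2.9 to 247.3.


Span = upper range - lower range.
Span = 247.3 - (2.9)
Span = 244.4

244.4


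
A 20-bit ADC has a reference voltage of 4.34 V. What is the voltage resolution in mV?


The resolution (LSB) of an ADC is Vref / 2^n.
LSB = 4.34 / 2^20
LSB = 4.34 / 1048576
LSB = 4.14e-06 V = 0.00413895 mV

0.00413895 mV


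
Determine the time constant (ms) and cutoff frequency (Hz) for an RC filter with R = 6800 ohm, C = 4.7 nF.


Time constant: tau = R * C.
tau = 6800 * 4.70e-09 = 3.196e-05 s
tau = 0.032 ms
Cutoff frequency: fc = 1 / (2*pi*R*C).
fc = 1 / (2*pi*3.196e-05) = 4979.82 Hz

tau = 0.032 ms, fc = 4979.82 Hz


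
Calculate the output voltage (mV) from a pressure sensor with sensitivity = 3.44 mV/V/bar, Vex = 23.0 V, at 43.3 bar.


Output = sensitivity * Vex * P.
Vout = 3.44 * 23.0 * 43.3
Vout = 79.12 * 43.3
Vout = 3425.9 mV

3425.9 mV


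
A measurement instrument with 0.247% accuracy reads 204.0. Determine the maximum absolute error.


Absolute error = (accuracy% / 100) * reading.
Error = (0.247 / 100) * 204.0
Error = 0.00247 * 204.0
Error = 0.5039

0.5039


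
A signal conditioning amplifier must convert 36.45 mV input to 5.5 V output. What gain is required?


Gain = Vout / Vin (converting to same units).
G = 5.5 V / 36.45 mV
G = 5500.0 mV / 36.45 mV
G = 150.89

150.89


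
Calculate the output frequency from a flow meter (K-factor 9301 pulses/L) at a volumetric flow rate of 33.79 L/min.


Frequency = K * Q / 60 (converting L/min to L/s).
f = 9301 * 33.79 / 60
f = 314280.79 / 60
f = 5238.01 Hz

5238.01 Hz


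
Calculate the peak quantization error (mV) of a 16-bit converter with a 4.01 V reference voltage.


The maximum quantization error is +/- LSB/2.
LSB = Vref / 2^n = 4.01 / 65536 = 6.119e-05 V
Max error = LSB / 2 = 6.119e-05 / 2 = 3.059e-05 V
Max error = 0.0306 mV

0.0306 mV


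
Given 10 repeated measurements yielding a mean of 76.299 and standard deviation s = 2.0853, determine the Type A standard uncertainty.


The standard uncertainty for Type A evaluation is u = s / sqrt(n).
u = 2.0853 / sqrt(10)
u = 2.0853 / 3.1623
u = 0.6594

0.6594


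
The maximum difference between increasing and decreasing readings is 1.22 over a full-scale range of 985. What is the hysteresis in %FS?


Hysteresis = (max difference / full scale) * 100%.
H = (1.22 / 985) * 100
H = 0.124 %FS

0.124 %FS


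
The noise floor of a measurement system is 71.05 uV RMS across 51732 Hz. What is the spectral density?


Noise spectral density = Vrms / sqrt(BW).
NSD = 71.05 / sqrt(51732)
NSD = 71.05 / 227.4467
NSD = 0.3124 uV/sqrt(Hz)

0.3124 uV/sqrt(Hz)


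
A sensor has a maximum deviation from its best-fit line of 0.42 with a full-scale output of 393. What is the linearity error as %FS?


Linearity error = (max deviation / full scale) * 100%.
Linearity = (0.42 / 393) * 100
Linearity = 0.107 %FS

0.107 %FS


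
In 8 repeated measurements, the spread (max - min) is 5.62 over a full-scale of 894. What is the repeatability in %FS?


Repeatability = (spread / full scale) * 100%.
R = (5.62 / 894) * 100
R = 0.629 %FS

0.629 %FS


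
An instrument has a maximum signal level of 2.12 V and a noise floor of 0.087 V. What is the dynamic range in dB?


Dynamic range = 20 * log10(Vmax / Vnoise).
DR = 20 * log10(2.12 / 0.087)
DR = 20 * log10(24.37)
DR = 27.74 dB

27.74 dB


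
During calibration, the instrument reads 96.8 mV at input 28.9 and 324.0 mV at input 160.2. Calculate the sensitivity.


Sensitivity = (y2 - y1) / (x2 - x1).
S = (324.0 - 96.8) / (160.2 - 28.9)
S = 227.2 / 131.3
S = 1.7304 mV/unit

1.7304 mV/unit


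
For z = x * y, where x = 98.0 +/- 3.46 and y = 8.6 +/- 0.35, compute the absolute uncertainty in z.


For a product z = x*y, the relative uncertainty is:
uz/z = sqrt((ux/x)^2 + (uy/y)^2)
Relative uncertainties: ux/x = 3.46/98.0 = 0.035306
uy/y = 0.35/8.6 = 0.040698
z = 98.0 * 8.6 = 842.8
uz = 842.8 * sqrt(0.035306^2 + 0.040698^2) = 45.408

45.408


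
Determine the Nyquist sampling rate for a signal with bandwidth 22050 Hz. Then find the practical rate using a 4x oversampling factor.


By Nyquist theorem, fs_min = 2 * fmax.
fs_min = 2 * 22050 = 44100 Hz
Practical rate = 4 * fs_min = 4 * 44100 = 176400 Hz

fs_min = 44100 Hz, fs_practical = 176400 Hz


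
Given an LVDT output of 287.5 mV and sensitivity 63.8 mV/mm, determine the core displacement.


Displacement = Vout / sensitivity.
d = 287.5 / 63.8
d = 4.506 mm

4.506 mm


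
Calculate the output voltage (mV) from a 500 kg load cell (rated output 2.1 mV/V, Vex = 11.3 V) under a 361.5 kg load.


Vout = rated_output * Vex * (load / capacity).
Vout = 2.1 * 11.3 * (361.5 / 500)
Vout = 2.1 * 11.3 * 0.723
Vout = 17.157 mV

17.157 mV


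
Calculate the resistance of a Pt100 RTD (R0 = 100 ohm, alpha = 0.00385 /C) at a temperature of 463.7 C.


The RTD equation: Rt = R0 * (1 + alpha * T).
Rt = 100 * (1 + 0.00385 * 463.7)
Rt = 100 * (1 + 1.785245)
Rt = 100 * 2.785245
Rt = 278.524 ohm

278.524 ohm


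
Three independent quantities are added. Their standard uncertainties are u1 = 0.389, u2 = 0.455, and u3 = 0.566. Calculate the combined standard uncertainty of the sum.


For a sum of independent quantities, uc = sqrt(u1^2 + u2^2 + u3^2).
uc = sqrt(0.389^2 + 0.455^2 + 0.566^2)
uc = sqrt(0.151321 + 0.207025 + 0.320356)
uc = 0.8238

0.8238


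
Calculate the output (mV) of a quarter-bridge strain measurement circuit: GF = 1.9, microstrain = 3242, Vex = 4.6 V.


Quarter bridge output: Vout = (GF * epsilon * Vex) / 4.
Vout = (1.9 * 3242e-6 * 4.6) / 4
Vout = 0.02833508 / 4 V
Vout = 0.00708377 V = 7.0838 mV

7.0838 mV


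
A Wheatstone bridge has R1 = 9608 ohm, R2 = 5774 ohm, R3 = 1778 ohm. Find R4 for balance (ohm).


At balance: R1*R4 = R2*R3, so R4 = R2*R3/R1.
R4 = 5774 * 1778 / 9608
R4 = 10266172 / 9608
R4 = 1068.5 ohm

1068.5 ohm


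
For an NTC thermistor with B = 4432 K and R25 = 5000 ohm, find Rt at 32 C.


NTC thermistor equation: Rt = R25 * exp(B * (1/T - 1/T25)).
T in Kelvin: 305.15 K, T25 = 298.15 K
1/T - 1/T25 = 1/305.15 - 1/298.15 = -7.694e-05
B * (1/T - 1/T25) = 4432 * -7.694e-05 = -0.341
Rt = 5000 * exp(-0.341) = 3555.3 ohm

3555.3 ohm


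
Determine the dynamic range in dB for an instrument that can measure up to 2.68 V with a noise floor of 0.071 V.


Dynamic range = 20 * log10(Vmax / Vnoise).
DR = 20 * log10(2.68 / 0.071)
DR = 20 * log10(37.75)
DR = 31.54 dB

31.54 dB


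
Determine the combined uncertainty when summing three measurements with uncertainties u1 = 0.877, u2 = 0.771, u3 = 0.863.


For a sum of independent quantities, uc = sqrt(u1^2 + u2^2 + u3^2).
uc = sqrt(0.877^2 + 0.771^2 + 0.863^2)
uc = sqrt(0.769129 + 0.594441 + 0.744769)
uc = 1.452

1.452


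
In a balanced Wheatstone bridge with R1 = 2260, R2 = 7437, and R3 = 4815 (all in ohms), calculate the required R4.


At balance: R1*R4 = R2*R3, so R4 = R2*R3/R1.
R4 = 7437 * 4815 / 2260
R4 = 35809155 / 2260
R4 = 15844.76 ohm

15844.76 ohm


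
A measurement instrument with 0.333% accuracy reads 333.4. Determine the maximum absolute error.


Absolute error = (accuracy% / 100) * reading.
Error = (0.333 / 100) * 333.4
Error = 0.00333 * 333.4
Error = 1.1102

1.1102


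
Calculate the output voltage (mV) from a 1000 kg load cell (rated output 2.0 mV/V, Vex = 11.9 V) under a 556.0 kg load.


Vout = rated_output * Vex * (load / capacity).
Vout = 2.0 * 11.9 * (556.0 / 1000)
Vout = 2.0 * 11.9 * 0.556
Vout = 13.233 mV

13.233 mV


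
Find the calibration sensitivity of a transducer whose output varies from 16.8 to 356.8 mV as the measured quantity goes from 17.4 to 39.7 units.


Sensitivity = (y2 - y1) / (x2 - x1).
S = (356.8 - 16.8) / (39.7 - 17.4)
S = 340.0 / 22.3
S = 15.2466 mV/unit

15.2466 mV/unit


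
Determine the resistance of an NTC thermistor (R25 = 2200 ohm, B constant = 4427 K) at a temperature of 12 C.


NTC thermistor equation: Rt = R25 * exp(B * (1/T - 1/T25)).
T in Kelvin: 285.15 K, T25 = 298.15 K
1/T - 1/T25 = 1/285.15 - 1/298.15 = 0.00015291
B * (1/T - 1/T25) = 4427 * 0.00015291 = 0.6769
Rt = 2200 * exp(0.6769) = 4329.2 ohm

4329.2 ohm


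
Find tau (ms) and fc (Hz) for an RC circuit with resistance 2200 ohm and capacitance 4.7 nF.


Time constant: tau = R * C.
tau = 2200 * 4.70e-09 = 1.034e-05 s
tau = 0.0103 ms
Cutoff frequency: fc = 1 / (2*pi*R*C).
fc = 1 / (2*pi*1.034e-05) = 15392.16 Hz

tau = 0.0103 ms, fc = 15392.16 Hz


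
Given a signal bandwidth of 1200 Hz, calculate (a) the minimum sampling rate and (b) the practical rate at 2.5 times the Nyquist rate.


By Nyquist theorem, fs_min = 2 * fmax.
fs_min = 2 * 1200 = 2400 Hz
Practical rate = 2.5 * fs_min = 2.5 * 2400 = 6000 Hz

fs_min = 2400 Hz, fs_practical = 6000 Hz


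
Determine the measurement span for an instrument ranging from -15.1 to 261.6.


Span = upper range - lower range.
Span = 261.6 - (-15.1)
Span = 276.7

276.7


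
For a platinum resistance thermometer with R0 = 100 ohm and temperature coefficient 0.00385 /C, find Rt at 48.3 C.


The RTD equation: Rt = R0 * (1 + alpha * T).
Rt = 100 * (1 + 0.00385 * 48.3)
Rt = 100 * (1 + 0.185955)
Rt = 100 * 1.185955
Rt = 118.595 ohm

118.595 ohm


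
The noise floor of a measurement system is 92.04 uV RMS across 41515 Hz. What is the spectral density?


Noise spectral density = Vrms / sqrt(BW).
NSD = 92.04 / sqrt(41515)
NSD = 92.04 / 203.7523
NSD = 0.4517 uV/sqrt(Hz)

0.4517 uV/sqrt(Hz)


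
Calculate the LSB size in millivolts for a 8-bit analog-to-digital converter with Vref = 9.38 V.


The resolution (LSB) of an ADC is Vref / 2^n.
LSB = 9.38 / 2^8
LSB = 9.38 / 256
LSB = 0.03664063 V = 36.640625 mV

36.640625 mV


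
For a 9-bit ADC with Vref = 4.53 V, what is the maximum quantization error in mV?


The maximum quantization error is +/- LSB/2.
LSB = Vref / 2^n = 4.53 / 512 = 0.00884766 V
Max error = LSB / 2 = 0.00884766 / 2 = 0.00442383 V
Max error = 4.4238 mV

4.4238 mV


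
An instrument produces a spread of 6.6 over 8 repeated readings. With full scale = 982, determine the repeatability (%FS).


Repeatability = (spread / full scale) * 100%.
R = (6.6 / 982) * 100
R = 0.672 %FS

0.672 %FS


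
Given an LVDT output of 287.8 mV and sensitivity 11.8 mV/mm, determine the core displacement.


Displacement = Vout / sensitivity.
d = 287.8 / 11.8
d = 24.39 mm

24.39 mm


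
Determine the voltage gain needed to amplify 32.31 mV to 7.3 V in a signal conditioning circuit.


Gain = Vout / Vin (converting to same units).
G = 7.3 V / 32.31 mV
G = 7300.0 mV / 32.31 mV
G = 225.94

225.94


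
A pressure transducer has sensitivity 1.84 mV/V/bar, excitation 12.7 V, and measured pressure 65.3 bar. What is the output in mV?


Output = sensitivity * Vex * P.
Vout = 1.84 * 12.7 * 65.3
Vout = 23.368 * 65.3
Vout = 1525.93 mV

1525.93 mV


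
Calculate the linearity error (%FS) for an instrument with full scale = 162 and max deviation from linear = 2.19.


Linearity error = (max deviation / full scale) * 100%.
Linearity = (2.19 / 162) * 100
Linearity = 1.352 %FS

1.352 %FS


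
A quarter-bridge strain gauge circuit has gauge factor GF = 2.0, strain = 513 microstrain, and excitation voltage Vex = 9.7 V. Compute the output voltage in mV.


Quarter bridge output: Vout = (GF * epsilon * Vex) / 4.
Vout = (2.0 * 513e-6 * 9.7) / 4
Vout = 0.0099522 / 4 V
Vout = 0.00248805 V = 2.488 mV

2.488 mV


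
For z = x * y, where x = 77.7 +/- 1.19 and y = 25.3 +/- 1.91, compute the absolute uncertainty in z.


For a product z = x*y, the relative uncertainty is:
uz/z = sqrt((ux/x)^2 + (uy/y)^2)
Relative uncertainties: ux/x = 1.19/77.7 = 0.015315
uy/y = 1.91/25.3 = 0.075494
z = 77.7 * 25.3 = 1965.8
uz = 1965.8 * sqrt(0.015315^2 + 0.075494^2) = 151.43

151.43


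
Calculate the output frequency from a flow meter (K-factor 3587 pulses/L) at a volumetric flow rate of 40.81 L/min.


Frequency = K * Q / 60 (converting L/min to L/s).
f = 3587 * 40.81 / 60
f = 146385.47 / 60
f = 2439.76 Hz

2439.76 Hz


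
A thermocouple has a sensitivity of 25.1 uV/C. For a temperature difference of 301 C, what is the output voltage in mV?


The thermocouple output V = sensitivity * dT.
V = 25.1 uV/C * 301 C
V = 7555.1 uV
V = 7.555 mV

7.555 mV


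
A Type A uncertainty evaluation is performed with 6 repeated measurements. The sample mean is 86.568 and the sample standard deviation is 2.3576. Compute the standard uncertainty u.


The standard uncertainty for Type A evaluation is u = s / sqrt(n).
u = 2.3576 / sqrt(6)
u = 2.3576 / 2.4495
u = 0.9625

0.9625


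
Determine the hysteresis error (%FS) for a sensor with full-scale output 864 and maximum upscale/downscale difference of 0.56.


Hysteresis = (max difference / full scale) * 100%.
H = (0.56 / 864) * 100
H = 0.065 %FS

0.065 %FS


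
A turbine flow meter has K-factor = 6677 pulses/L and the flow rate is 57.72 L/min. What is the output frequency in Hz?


Frequency = K * Q / 60 (converting L/min to L/s).
f = 6677 * 57.72 / 60
f = 385396.44 / 60
f = 6423.27 Hz

6423.27 Hz


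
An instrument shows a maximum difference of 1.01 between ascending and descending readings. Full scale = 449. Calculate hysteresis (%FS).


Hysteresis = (max difference / full scale) * 100%.
H = (1.01 / 449) * 100
H = 0.225 %FS

0.225 %FS


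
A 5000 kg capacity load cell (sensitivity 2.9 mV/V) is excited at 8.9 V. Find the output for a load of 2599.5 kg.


Vout = rated_output * Vex * (load / capacity).
Vout = 2.9 * 8.9 * (2599.5 / 5000)
Vout = 2.9 * 8.9 * 0.5199
Vout = 13.419 mV

13.419 mV


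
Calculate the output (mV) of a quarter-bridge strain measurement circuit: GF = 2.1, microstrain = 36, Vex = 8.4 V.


Quarter bridge output: Vout = (GF * epsilon * Vex) / 4.
Vout = (2.1 * 36e-6 * 8.4) / 4
Vout = 0.00063504 / 4 V
Vout = 0.00015876 V = 0.1588 mV

0.1588 mV


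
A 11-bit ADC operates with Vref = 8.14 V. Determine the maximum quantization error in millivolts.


The maximum quantization error is +/- LSB/2.
LSB = Vref / 2^n = 8.14 / 2048 = 0.00397461 V
Max error = LSB / 2 = 0.00397461 / 2 = 0.0019873 V
Max error = 1.9873 mV

1.9873 mV


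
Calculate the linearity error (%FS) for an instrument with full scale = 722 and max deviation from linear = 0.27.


Linearity error = (max deviation / full scale) * 100%.
Linearity = (0.27 / 722) * 100
Linearity = 0.037 %FS

0.037 %FS


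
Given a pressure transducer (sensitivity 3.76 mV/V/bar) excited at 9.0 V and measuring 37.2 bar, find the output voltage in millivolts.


Output = sensitivity * Vex * P.
Vout = 3.76 * 9.0 * 37.2
Vout = 33.84 * 37.2
Vout = 1258.85 mV

1258.85 mV


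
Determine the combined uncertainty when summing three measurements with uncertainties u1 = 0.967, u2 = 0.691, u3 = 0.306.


For a sum of independent quantities, uc = sqrt(u1^2 + u2^2 + u3^2).
uc = sqrt(0.967^2 + 0.691^2 + 0.306^2)
uc = sqrt(0.935089 + 0.477481 + 0.093636)
uc = 1.2273

1.2273


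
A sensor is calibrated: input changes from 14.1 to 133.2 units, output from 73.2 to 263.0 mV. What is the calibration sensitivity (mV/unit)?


Sensitivity = (y2 - y1) / (x2 - x1).
S = (263.0 - 73.2) / (133.2 - 14.1)
S = 189.8 / 119.1
S = 1.5936 mV/unit

1.5936 mV/unit


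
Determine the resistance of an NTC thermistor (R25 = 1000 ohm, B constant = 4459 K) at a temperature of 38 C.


NTC thermistor equation: Rt = R25 * exp(B * (1/T - 1/T25)).
T in Kelvin: 311.15 K, T25 = 298.15 K
1/T - 1/T25 = 1/311.15 - 1/298.15 = -0.00014013
B * (1/T - 1/T25) = 4459 * -0.00014013 = -0.6249
Rt = 1000 * exp(-0.6249) = 535.3 ohm

535.3 ohm


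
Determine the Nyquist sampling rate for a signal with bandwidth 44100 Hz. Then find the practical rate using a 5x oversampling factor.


By Nyquist theorem, fs_min = 2 * fmax.
fs_min = 2 * 44100 = 88200 Hz
Practical rate = 5 * fs_min = 5 * 88200 = 441000 Hz

fs_min = 88200 Hz, fs_practical = 441000 Hz


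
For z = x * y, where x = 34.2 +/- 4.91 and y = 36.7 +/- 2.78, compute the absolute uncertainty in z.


For a product z = x*y, the relative uncertainty is:
uz/z = sqrt((ux/x)^2 + (uy/y)^2)
Relative uncertainties: ux/x = 4.91/34.2 = 0.143567
uy/y = 2.78/36.7 = 0.075749
z = 34.2 * 36.7 = 1255.1
uz = 1255.1 * sqrt(0.143567^2 + 0.075749^2) = 203.741

203.741


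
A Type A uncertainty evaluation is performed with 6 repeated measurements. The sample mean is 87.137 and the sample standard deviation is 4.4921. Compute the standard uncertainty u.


The standard uncertainty for Type A evaluation is u = s / sqrt(n).
u = 4.4921 / sqrt(6)
u = 4.4921 / 2.4495
u = 1.8339

1.8339


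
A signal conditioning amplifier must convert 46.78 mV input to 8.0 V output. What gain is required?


Gain = Vout / Vin (converting to same units).
G = 8.0 V / 46.78 mV
G = 8000.0 mV / 46.78 mV
G = 171.01

171.01


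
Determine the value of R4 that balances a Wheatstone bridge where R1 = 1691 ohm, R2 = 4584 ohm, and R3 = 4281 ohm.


At balance: R1*R4 = R2*R3, so R4 = R2*R3/R1.
R4 = 4584 * 4281 / 1691
R4 = 19624104 / 1691
R4 = 11605.03 ohm

11605.03 ohm


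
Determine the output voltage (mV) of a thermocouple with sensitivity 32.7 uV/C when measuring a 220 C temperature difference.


The thermocouple output V = sensitivity * dT.
V = 32.7 uV/C * 220 C
V = 7194.0 uV
V = 7.194 mV

7.194 mV


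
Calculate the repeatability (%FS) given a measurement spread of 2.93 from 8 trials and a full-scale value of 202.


Repeatability = (spread / full scale) * 100%.
R = (2.93 / 202) * 100
R = 1.45 %FS

1.45 %FS


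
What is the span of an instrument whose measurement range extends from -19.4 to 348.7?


Span = upper range - lower range.
Span = 348.7 - (-19.4)
Span = 368.1

368.1


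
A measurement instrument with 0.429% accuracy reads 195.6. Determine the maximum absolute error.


Absolute error = (accuracy% / 100) * reading.
Error = (0.429 / 100) * 195.6
Error = 0.00429 * 195.6
Error = 0.8391

0.8391


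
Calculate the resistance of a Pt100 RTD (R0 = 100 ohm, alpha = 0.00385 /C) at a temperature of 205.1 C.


The RTD equation: Rt = R0 * (1 + alpha * T).
Rt = 100 * (1 + 0.00385 * 205.1)
Rt = 100 * (1 + 0.789635)
Rt = 100 * 1.789635
Rt = 178.964 ohm

178.964 ohm


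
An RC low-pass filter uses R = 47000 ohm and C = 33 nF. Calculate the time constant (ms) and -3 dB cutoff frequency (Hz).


Time constant: tau = R * C.
tau = 47000 * 3.30e-08 = 0.001551 s
tau = 1.551 ms
Cutoff frequency: fc = 1 / (2*pi*R*C).
fc = 1 / (2*pi*0.001551) = 102.61 Hz

tau = 1.551 ms, fc = 102.61 Hz


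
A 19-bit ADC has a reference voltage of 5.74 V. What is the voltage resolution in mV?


The resolution (LSB) of an ADC is Vref / 2^n.
LSB = 5.74 / 2^19
LSB = 5.74 / 524288
LSB = 1.095e-05 V = 0.01094818 mV

0.01094818 mV


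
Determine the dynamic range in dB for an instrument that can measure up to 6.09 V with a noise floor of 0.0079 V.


Dynamic range = 20 * log10(Vmax / Vnoise).
DR = 20 * log10(6.09 / 0.0079)
DR = 20 * log10(770.89)
DR = 57.74 dB

57.74 dB


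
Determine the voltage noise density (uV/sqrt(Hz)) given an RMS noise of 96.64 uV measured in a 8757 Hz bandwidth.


Noise spectral density = Vrms / sqrt(BW).
NSD = 96.64 / sqrt(8757)
NSD = 96.64 / 93.5788
NSD = 1.0327 uV/sqrt(Hz)

1.0327 uV/sqrt(Hz)


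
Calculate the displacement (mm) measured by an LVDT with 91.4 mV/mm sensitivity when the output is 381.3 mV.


Displacement = Vout / sensitivity.
d = 381.3 / 91.4
d = 4.172 mm

4.172 mm


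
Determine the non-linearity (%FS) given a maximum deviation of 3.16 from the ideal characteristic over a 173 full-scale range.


Linearity error = (max deviation / full scale) * 100%.
Linearity = (3.16 / 173) * 100
Linearity = 1.827 %FS

1.827 %FS


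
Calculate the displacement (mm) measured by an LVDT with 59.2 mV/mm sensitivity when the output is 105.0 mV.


Displacement = Vout / sensitivity.
d = 105.0 / 59.2
d = 1.774 mm

1.774 mm


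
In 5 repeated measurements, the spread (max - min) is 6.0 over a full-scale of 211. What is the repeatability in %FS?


Repeatability = (spread / full scale) * 100%.
R = (6.0 / 211) * 100
R = 2.844 %FS

2.844 %FS


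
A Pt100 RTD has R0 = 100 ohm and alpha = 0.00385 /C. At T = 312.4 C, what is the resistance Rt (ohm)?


The RTD equation: Rt = R0 * (1 + alpha * T).
Rt = 100 * (1 + 0.00385 * 312.4)
Rt = 100 * (1 + 1.20274)
Rt = 100 * 2.20274
Rt = 220.274 ohm

220.274 ohm


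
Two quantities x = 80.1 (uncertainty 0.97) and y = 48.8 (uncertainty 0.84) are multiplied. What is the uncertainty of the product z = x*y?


For a product z = x*y, the relative uncertainty is:
uz/z = sqrt((ux/x)^2 + (uy/y)^2)
Relative uncertainties: ux/x = 0.97/80.1 = 0.01211
uy/y = 0.84/48.8 = 0.017213
z = 80.1 * 48.8 = 3908.9
uz = 3908.9 * sqrt(0.01211^2 + 0.017213^2) = 82.267

82.267


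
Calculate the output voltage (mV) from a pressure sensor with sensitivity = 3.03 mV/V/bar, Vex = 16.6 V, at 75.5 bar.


Output = sensitivity * Vex * P.
Vout = 3.03 * 16.6 * 75.5
Vout = 50.298 * 75.5
Vout = 3797.5 mV

3797.5 mV


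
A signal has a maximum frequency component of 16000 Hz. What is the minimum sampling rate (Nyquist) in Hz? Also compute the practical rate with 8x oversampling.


By Nyquist theorem, fs_min = 2 * fmax.
fs_min = 2 * 16000 = 32000 Hz
Practical rate = 8 * fs_min = 8 * 32000 = 256000 Hz

fs_min = 32000 Hz, fs_practical = 256000 Hz


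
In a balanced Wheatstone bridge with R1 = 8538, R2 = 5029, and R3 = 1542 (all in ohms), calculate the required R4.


At balance: R1*R4 = R2*R3, so R4 = R2*R3/R1.
R4 = 5029 * 1542 / 8538
R4 = 7754718 / 8538
R4 = 908.26 ohm

908.26 ohm


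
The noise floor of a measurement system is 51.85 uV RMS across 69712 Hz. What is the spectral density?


Noise spectral density = Vrms / sqrt(BW).
NSD = 51.85 / sqrt(69712)
NSD = 51.85 / 264.0303
NSD = 0.1964 uV/sqrt(Hz)

0.1964 uV/sqrt(Hz)


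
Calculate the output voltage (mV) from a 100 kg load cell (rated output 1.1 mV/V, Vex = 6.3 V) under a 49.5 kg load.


Vout = rated_output * Vex * (load / capacity).
Vout = 1.1 * 6.3 * (49.5 / 100)
Vout = 1.1 * 6.3 * 0.495
Vout = 3.43 mV

3.43 mV


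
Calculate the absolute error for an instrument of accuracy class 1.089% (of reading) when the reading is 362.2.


Absolute error = (accuracy% / 100) * reading.
Error = (1.089 / 100) * 362.2
Error = 0.01089 * 362.2
Error = 3.9444

3.9444


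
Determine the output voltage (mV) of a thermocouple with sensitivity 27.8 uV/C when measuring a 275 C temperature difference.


The thermocouple output V = sensitivity * dT.
V = 27.8 uV/C * 275 C
V = 7645.0 uV
V = 7.645 mV

7.645 mV


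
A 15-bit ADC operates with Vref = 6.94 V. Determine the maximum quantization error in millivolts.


The maximum quantization error is +/- LSB/2.
LSB = Vref / 2^n = 6.94 / 32768 = 0.00021179 V
Max error = LSB / 2 = 0.00021179 / 2 = 0.0001059 V
Max error = 0.1059 mV

0.1059 mV


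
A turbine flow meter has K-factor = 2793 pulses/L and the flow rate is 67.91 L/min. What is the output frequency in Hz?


Frequency = K * Q / 60 (converting L/min to L/s).
f = 2793 * 67.91 / 60
f = 189672.63 / 60
f = 3161.21 Hz

3161.21 Hz


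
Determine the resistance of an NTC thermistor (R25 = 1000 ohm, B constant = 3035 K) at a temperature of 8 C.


NTC thermistor equation: Rt = R25 * exp(B * (1/T - 1/T25)).
T in Kelvin: 281.15 K, T25 = 298.15 K
1/T - 1/T25 = 1/281.15 - 1/298.15 = 0.0002028
B * (1/T - 1/T25) = 3035 * 0.0002028 = 0.6155
Rt = 1000 * exp(0.6155) = 1850.6 ohm

1850.6 ohm


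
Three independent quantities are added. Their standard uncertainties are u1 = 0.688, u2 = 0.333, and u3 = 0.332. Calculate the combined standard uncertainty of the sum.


For a sum of independent quantities, uc = sqrt(u1^2 + u2^2 + u3^2).
uc = sqrt(0.688^2 + 0.333^2 + 0.332^2)
uc = sqrt(0.473344 + 0.110889 + 0.110224)
uc = 0.8333

0.8333


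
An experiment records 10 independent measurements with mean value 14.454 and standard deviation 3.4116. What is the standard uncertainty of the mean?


The standard uncertainty for Type A evaluation is u = s / sqrt(n).
u = 3.4116 / sqrt(10)
u = 3.4116 / 3.1623
u = 1.0788

1.0788


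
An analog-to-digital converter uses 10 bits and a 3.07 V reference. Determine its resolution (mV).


The resolution (LSB) of an ADC is Vref / 2^n.
LSB = 3.07 / 2^10
LSB = 3.07 / 1024
LSB = 0.00299805 V = 2.99804688 mV

2.99804688 mV


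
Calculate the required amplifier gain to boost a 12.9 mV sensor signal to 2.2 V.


Gain = Vout / Vin (converting to same units).
G = 2.2 V / 12.9 mV
G = 2200.0 mV / 12.9 mV
G = 170.54

170.54


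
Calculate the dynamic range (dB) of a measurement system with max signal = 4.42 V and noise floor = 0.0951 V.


Dynamic range = 20 * log10(Vmax / Vnoise).
DR = 20 * log10(4.42 / 0.0951)
DR = 20 * log10(46.48)
DR = 33.34 dB

33.34 dB


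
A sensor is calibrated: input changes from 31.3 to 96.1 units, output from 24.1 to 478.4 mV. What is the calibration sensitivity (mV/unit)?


Sensitivity = (y2 - y1) / (x2 - x1).
S = (478.4 - 24.1) / (96.1 - 31.3)
S = 454.3 / 64.8
S = 7.0108 mV/unit

7.0108 mV/unit


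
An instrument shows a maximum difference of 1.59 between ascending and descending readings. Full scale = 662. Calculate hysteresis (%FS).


Hysteresis = (max difference / full scale) * 100%.
H = (1.59 / 662) * 100
H = 0.24 %FS

0.24 %FS


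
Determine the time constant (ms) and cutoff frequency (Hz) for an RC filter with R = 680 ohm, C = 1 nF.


Time constant: tau = R * C.
tau = 680 * 1.00e-09 = 6.8e-07 s
tau = 0.0007 ms
Cutoff frequency: fc = 1 / (2*pi*R*C).
fc = 1 / (2*pi*6.8e-07) = 234051.39 Hz

tau = 0.0007 ms, fc = 234051.39 Hz


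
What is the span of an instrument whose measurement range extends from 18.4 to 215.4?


Span = upper range - lower range.
Span = 215.4 - (18.4)
Span = 197.0

197.0


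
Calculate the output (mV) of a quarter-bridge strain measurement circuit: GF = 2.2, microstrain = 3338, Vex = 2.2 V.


Quarter bridge output: Vout = (GF * epsilon * Vex) / 4.
Vout = (2.2 * 3338e-6 * 2.2) / 4
Vout = 0.01615592 / 4 V
Vout = 0.00403898 V = 4.039 mV

4.039 mV


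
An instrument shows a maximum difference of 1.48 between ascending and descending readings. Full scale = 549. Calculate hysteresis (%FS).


Hysteresis = (max difference / full scale) * 100%.
H = (1.48 / 549) * 100
H = 0.27 %FS

0.27 %FS


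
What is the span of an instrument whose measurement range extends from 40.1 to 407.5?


Span = upper range - lower range.
Span = 407.5 - (40.1)
Span = 367.4

367.4


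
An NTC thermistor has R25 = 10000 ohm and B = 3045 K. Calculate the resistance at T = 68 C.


NTC thermistor equation: Rt = R25 * exp(B * (1/T - 1/T25)).
T in Kelvin: 341.15 K, T25 = 298.15 K
1/T - 1/T25 = 1/341.15 - 1/298.15 = -0.00042275
B * (1/T - 1/T25) = 3045 * -0.00042275 = -1.2873
Rt = 10000 * exp(-1.2873) = 2760.2 ohm

2760.2 ohm


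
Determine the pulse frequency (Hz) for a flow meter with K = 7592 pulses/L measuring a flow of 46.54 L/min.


Frequency = K * Q / 60 (converting L/min to L/s).
f = 7592 * 46.54 / 60
f = 353331.68 / 60
f = 5888.86 Hz

5888.86 Hz


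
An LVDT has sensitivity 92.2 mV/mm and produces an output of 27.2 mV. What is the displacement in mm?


Displacement = Vout / sensitivity.
d = 27.2 / 92.2
d = 0.295 mm

0.295 mm


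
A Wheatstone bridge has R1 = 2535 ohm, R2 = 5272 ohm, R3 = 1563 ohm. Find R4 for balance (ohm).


At balance: R1*R4 = R2*R3, so R4 = R2*R3/R1.
R4 = 5272 * 1563 / 2535
R4 = 8240136 / 2535
R4 = 3250.55 ohm

3250.55 ohm


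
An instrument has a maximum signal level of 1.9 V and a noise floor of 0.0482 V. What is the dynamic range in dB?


Dynamic range = 20 * log10(Vmax / Vnoise).
DR = 20 * log10(1.9 / 0.0482)
DR = 20 * log10(39.42)
DR = 31.91 dB

31.91 dB


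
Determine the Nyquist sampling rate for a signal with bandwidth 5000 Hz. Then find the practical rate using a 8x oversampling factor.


By Nyquist theorem, fs_min = 2 * fmax.
fs_min = 2 * 5000 = 10000 Hz
Practical rate = 8 * fs_min = 8 * 10000 = 80000 Hz

fs_min = 10000 Hz, fs_practical = 80000 Hz


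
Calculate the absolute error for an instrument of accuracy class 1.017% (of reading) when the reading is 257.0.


Absolute error = (accuracy% / 100) * reading.
Error = (1.017 / 100) * 257.0
Error = 0.01017 * 257.0
Error = 2.6137

2.6137


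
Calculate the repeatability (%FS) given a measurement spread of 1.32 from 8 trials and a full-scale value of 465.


Repeatability = (spread / full scale) * 100%.
R = (1.32 / 465) * 100
R = 0.284 %FS

0.284 %FS


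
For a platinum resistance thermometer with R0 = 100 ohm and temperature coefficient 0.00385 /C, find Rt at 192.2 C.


The RTD equation: Rt = R0 * (1 + alpha * T).
Rt = 100 * (1 + 0.00385 * 192.2)
Rt = 100 * (1 + 0.73997)
Rt = 100 * 1.73997
Rt = 173.997 ohm

173.997 ohm


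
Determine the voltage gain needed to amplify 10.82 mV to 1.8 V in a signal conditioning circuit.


Gain = Vout / Vin (converting to same units).
G = 1.8 V / 10.82 mV
G = 1800.0 mV / 10.82 mV
G = 166.36

166.36


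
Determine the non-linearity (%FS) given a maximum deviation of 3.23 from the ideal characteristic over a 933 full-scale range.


Linearity error = (max deviation / full scale) * 100%.
Linearity = (3.23 / 933) * 100
Linearity = 0.346 %FS

0.346 %FS


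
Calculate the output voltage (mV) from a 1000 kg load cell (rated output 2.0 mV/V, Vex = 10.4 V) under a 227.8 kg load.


Vout = rated_output * Vex * (load / capacity).
Vout = 2.0 * 10.4 * (227.8 / 1000)
Vout = 2.0 * 10.4 * 0.2278
Vout = 4.738 mV

4.738 mV


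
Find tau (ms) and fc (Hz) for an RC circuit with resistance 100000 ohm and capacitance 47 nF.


Time constant: tau = R * C.
tau = 100000 * 4.70e-08 = 0.0047 s
tau = 4.7 ms
Cutoff frequency: fc = 1 / (2*pi*R*C).
fc = 1 / (2*pi*0.0047) = 33.86 Hz

tau = 4.7 ms, fc = 33.86 Hz


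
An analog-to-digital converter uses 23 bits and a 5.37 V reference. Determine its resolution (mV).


The resolution (LSB) of an ADC is Vref / 2^n.
LSB = 5.37 / 2^23
LSB = 5.37 / 8388608
LSB = 6.4e-07 V = 0.00064015 mV

0.00064015 mV


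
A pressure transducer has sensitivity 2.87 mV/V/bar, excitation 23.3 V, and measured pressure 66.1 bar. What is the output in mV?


Output = sensitivity * Vex * P.
Vout = 2.87 * 23.3 * 66.1
Vout = 66.871 * 66.1
Vout = 4420.17 mV

4420.17 mV


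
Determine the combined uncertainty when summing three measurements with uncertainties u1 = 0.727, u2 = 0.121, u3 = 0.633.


For a sum of independent quantities, uc = sqrt(u1^2 + u2^2 + u3^2).
uc = sqrt(0.727^2 + 0.121^2 + 0.633^2)
uc = sqrt(0.528529 + 0.014641 + 0.400689)
uc = 0.9715

0.9715


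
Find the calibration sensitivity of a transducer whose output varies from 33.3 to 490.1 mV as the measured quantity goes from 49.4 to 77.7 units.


Sensitivity = (y2 - y1) / (x2 - x1).
S = (490.1 - 33.3) / (77.7 - 49.4)
S = 456.8 / 28.3
S = 16.1413 mV/unit

16.1413 mV/unit


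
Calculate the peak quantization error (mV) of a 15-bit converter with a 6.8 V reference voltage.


The maximum quantization error is +/- LSB/2.
LSB = Vref / 2^n = 6.8 / 32768 = 0.00020752 V
Max error = LSB / 2 = 0.00020752 / 2 = 0.00010376 V
Max error = 0.1038 mV

0.1038 mV


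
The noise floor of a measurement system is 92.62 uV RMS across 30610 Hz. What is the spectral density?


Noise spectral density = Vrms / sqrt(BW).
NSD = 92.62 / sqrt(30610)
NSD = 92.62 / 174.9571
NSD = 0.5294 uV/sqrt(Hz)

0.5294 uV/sqrt(Hz)


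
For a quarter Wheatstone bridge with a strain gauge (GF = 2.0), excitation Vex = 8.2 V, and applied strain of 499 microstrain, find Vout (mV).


Quarter bridge output: Vout = (GF * epsilon * Vex) / 4.
Vout = (2.0 * 499e-6 * 8.2) / 4
Vout = 0.0081836 / 4 V
Vout = 0.0020459 V = 2.0459 mV

2.0459 mV


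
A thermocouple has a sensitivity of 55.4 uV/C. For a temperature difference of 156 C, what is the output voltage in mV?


The thermocouple output V = sensitivity * dT.
V = 55.4 uV/C * 156 C
V = 8642.4 uV
V = 8.642 mV

8.642 mV


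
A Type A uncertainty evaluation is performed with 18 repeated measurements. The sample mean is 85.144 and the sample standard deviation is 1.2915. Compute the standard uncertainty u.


The standard uncertainty for Type A evaluation is u = s / sqrt(n).
u = 1.2915 / sqrt(18)
u = 1.2915 / 4.2426
u = 0.3044

0.3044


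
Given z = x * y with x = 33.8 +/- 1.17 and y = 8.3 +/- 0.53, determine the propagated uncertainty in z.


For a product z = x*y, the relative uncertainty is:
uz/z = sqrt((ux/x)^2 + (uy/y)^2)
Relative uncertainties: ux/x = 1.17/33.8 = 0.034615
uy/y = 0.53/8.3 = 0.063855
z = 33.8 * 8.3 = 280.5
uz = 280.5 * sqrt(0.034615^2 + 0.063855^2) = 20.377

20.377


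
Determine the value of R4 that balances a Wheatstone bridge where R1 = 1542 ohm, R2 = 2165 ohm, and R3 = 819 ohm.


At balance: R1*R4 = R2*R3, so R4 = R2*R3/R1.
R4 = 2165 * 819 / 1542
R4 = 1773135 / 1542
R4 = 1149.89 ohm

1149.89 ohm


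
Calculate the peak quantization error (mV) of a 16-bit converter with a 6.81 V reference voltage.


The maximum quantization error is +/- LSB/2.
LSB = Vref / 2^n = 6.81 / 65536 = 0.00010391 V
Max error = LSB / 2 = 0.00010391 / 2 = 5.196e-05 V
Max error = 0.052 mV

0.052 mV


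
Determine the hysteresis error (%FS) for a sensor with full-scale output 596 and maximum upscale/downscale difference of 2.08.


Hysteresis = (max difference / full scale) * 100%.
H = (2.08 / 596) * 100
H = 0.349 %FS

0.349 %FS


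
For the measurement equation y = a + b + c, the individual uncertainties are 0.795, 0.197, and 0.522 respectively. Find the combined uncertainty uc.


For a sum of independent quantities, uc = sqrt(u1^2 + u2^2 + u3^2).
uc = sqrt(0.795^2 + 0.197^2 + 0.522^2)
uc = sqrt(0.632025 + 0.038809 + 0.272484)
uc = 0.9712

0.9712


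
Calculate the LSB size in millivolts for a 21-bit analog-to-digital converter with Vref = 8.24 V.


The resolution (LSB) of an ADC is Vref / 2^n.
LSB = 8.24 / 2^21
LSB = 8.24 / 2097152
LSB = 3.93e-06 V = 0.00392914 mV

0.00392914 mV


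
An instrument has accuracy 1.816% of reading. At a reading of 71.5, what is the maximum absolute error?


Absolute error = (accuracy% / 100) * reading.
Error = (1.816 / 100) * 71.5
Error = 0.01816 * 71.5
Error = 1.2984

1.2984
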